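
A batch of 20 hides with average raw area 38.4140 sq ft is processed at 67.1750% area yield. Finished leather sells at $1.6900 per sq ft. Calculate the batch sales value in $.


Raw_total = N * avg_area = 20 * 38.4140 = 768.2800 sq ft
Finished = Raw_total * yield / 100 = 768.2800 * 67.1750 / 100 = 516.0921 sq ft
Value = Finished * price = 516.0921 * 1.6900 = 872.1956 $


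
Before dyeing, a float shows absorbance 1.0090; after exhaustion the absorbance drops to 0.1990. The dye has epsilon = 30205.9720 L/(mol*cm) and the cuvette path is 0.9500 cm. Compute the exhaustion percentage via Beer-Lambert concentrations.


c_initial = A_i / (epsilon * l) = 1.0090 / (30205.9720 * 0.9500) = 3.5162e-05 mol/L
c_final = A_f / (epsilon * l) = 0.1990 / (30205.9720 * 0.9500) = 6.9348e-06 mol/L
Exhaustion = (c_initial - c_final) / c_initial * 100 = (3.5162e-05 - 6.9348e-06) / 3.5162e-05 * 100 = 80.2775 %


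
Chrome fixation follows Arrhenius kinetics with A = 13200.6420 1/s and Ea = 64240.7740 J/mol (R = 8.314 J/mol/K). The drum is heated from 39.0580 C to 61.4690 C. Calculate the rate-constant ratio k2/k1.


T1 = 39.0580 + 273.15 = 312.2080 K; T2 = 61.4690 + 273.15 = 334.6190 K
k1 = A * exp(-Ea/(R*T1)) = 13200.6420 * exp(-64240.7740/(8.314*312.2080)) = 2.3565e-07 1/s
k2 = A * exp(-Ea/(R*T2)) = 13200.6420 * exp(-64240.7740/(8.314*334.6190)) = 1.2363e-06 1/s
k2/k1 = 1.2363e-06 / 2.3565e-07 = 5.2465


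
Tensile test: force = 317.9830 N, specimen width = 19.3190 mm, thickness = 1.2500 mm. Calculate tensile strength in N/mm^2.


Formula: TS = force / (width * thickness)
Substituting: TS = 317.9830 / (19.3190 * 1.2500)
Result: 13.1677 N/mm^2


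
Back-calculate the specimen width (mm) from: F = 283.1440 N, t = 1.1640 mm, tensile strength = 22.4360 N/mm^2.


Formula: w = F / (TS * t)
Substituting: w = 283.1440 / (22.4360 * 1.1640)
Result: 10.8420 mm


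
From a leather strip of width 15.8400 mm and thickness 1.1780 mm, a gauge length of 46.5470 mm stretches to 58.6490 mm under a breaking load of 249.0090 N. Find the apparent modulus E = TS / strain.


TS = F / (w * t) = 249.0090 / (15.8400 * 1.1780) = 13.3449 N/mm^2
strain = (Lf - L0) / L0 = (58.6490 - 46.5470) / 46.5470 = 0.2600
E = TS / strain = 13.3449 / 0.2600 = 51.3274 N/mm^2


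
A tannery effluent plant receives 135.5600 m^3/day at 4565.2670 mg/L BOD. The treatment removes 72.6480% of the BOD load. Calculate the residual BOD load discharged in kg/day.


Load_in = volume * conc / 1000 = 135.5600 * 4565.2670 / 1000 = 618.8676 kg/day
Removed = Load_in * eff / 100 = 618.8676 * 72.6480 / 100 = 449.5949 kg/day
Load_out = Load_in - Removed = 618.8676 - 449.5949 = 169.2727 kg/day


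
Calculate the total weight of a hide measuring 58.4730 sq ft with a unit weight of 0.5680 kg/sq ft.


Formula: Weight = area * weight_per_sqft
Substituting: Weight = 58.4730 * 0.5680
Result: 33.2127 kg


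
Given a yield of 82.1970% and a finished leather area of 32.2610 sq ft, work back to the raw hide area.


Formula: raw = finished * 100 / yield
Substituting: raw = 32.2610 * 100 / 82.1970
Result: 39.2484 sq ft


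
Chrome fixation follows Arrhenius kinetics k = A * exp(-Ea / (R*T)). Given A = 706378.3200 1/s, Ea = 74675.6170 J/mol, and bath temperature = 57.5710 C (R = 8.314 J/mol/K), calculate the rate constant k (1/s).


T_K = T_C + 273.15 = 57.5710 + 273.15 = 330.7210 K
exponent = -Ea / (R * T_K) = -74675.6170 / (8.314 * 330.7210) = -27.1586
k = A * exp(exponent) = 706378.3200 * exp(-27.1586) = 1.1330e-06 1/s


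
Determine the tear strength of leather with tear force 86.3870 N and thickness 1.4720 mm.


Formula: Tear strength = force / thickness
Substituting: Tear strength = 86.3870 / 1.4720
Result: 58.6868 N/mm


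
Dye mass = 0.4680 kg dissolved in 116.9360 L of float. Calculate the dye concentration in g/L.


Formula: Conc = dye_mass(kg) / volume(L) * 1000
Substituting: Conc = 0.4680 / 116.9360 * 1000
Result: 4.0022 g/L


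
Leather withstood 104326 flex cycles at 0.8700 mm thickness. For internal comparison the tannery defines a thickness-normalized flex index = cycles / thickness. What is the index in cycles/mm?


Formula: Index = cycles / thickness
Substituting: Index = 104326 / 0.8700
Result: 119914.9425 cycles/mm


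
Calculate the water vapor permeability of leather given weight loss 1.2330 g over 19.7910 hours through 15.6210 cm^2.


Formula: WVP = loss / (area * time)
Substituting: WVP = 1.2330 / (15.6210 * 19.7910)
Result: 0.00398829 g/(cm^2*hr)


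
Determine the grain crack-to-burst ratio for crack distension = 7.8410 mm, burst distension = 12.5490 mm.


Formula: Ratio = crack / burst
Substituting: Ratio = 7.8410 / 12.5490
Result: 0.6248


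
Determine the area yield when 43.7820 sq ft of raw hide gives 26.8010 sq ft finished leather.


Formula: Yield = finished / raw * 100
Substituting: Yield = 26.8010 / 43.7820 * 100
Result: 61.2147 %


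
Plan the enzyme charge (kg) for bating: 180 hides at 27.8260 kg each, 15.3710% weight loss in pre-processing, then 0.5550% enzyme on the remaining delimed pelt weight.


Total_raw = N * avg_wt = 180 * 27.8260 = 5008.6800 kg
Substrate = Total_raw * (1 - loss/100) = 5008.6800 * (1 - 15.3710/100) = 4238.7958 kg
Enzyme = Substrate * pct / 100 = 4238.7958 * 0.5550 / 100 = 23.5253 kg


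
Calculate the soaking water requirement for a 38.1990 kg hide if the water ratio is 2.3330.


Formula: Water = hide_weight * ratio
Substituting: Water = 38.1990 * 2.3330
Result: 89.1183 kg


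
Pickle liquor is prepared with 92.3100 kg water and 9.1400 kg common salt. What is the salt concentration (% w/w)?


Formula: Conc = salt / (water + salt) * 100
Substituting: Conc = 9.1400 / (92.3100 + 9.1400) * 100
Result: 9.0094 %


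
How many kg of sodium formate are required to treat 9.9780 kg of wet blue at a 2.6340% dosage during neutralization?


Formula: Neutralizer = substrate * pct / 100
Substituting: Neutralizer = 9.9780 * 2.6340 / 100
Result: 0.2628 kg


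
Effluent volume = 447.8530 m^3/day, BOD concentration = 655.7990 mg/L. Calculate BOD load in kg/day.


Formula: BOD_load = volume * conc / 1000
Substituting: BOD_load = 447.8530 * 655.7990 / 1000
Result: 293.7015 kg/day


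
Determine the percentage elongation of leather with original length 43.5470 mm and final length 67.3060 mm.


Formula: Elongation = (Lf - L0) / L0 * 100
Substituting: Elongation = (67.3060 - 43.5470) / 43.5470 * 100
Result: 54.5594 %


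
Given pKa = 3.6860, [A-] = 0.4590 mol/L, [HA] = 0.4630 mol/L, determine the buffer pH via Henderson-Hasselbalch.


ratio = [A-] / [HA] = 0.4590 / 0.4630 = 0.9914
log10(ratio) = -0.00376831
pH = pKa + log10(ratio) = 3.6860 - 0.00376831 = 3.6822


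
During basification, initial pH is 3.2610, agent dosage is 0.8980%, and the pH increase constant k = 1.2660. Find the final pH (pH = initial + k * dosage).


Formula: pH_final = pH_initial + k * base_pct
Substituting: pH_final = 3.2610 + 1.2660 * 0.8980
Result: 4.3979


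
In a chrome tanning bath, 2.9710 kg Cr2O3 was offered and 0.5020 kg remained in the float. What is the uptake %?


Formula: Uptake = (offered - residual) / offered * 100
Substituting: Uptake = (2.9710 - 0.5020) / 2.9710 * 100
Result: 83.1033 %


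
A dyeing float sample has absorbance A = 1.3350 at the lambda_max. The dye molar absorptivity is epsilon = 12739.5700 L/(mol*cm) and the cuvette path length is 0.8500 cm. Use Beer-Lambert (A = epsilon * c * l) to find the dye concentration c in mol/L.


Formula: c = A / (epsilon * l)
Substituting: c = 1.3350 / (12739.5700 * 0.8500)
Result: 1.2328e-04 mol/L


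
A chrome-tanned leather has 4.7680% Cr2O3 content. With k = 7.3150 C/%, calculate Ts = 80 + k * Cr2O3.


Formula: Ts = 80 + k * Cr2O3
Substituting: Ts = 80 + 7.3150 * 4.7680
Result: 114.8779 C


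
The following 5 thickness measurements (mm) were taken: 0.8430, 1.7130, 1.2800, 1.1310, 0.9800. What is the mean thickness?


Formula: Average = sum / n
Substituting: Average = 5.9470 / 5
Result: 1.1894 mm


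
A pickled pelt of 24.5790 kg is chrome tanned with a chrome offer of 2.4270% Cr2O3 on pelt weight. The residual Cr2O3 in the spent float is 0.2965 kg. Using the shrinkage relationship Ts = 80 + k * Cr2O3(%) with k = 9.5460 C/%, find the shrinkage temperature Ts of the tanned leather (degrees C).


Offered = pelt * offer_pct / 100 = 24.5790 * 2.4270 / 100 = 0.5965 kg
Uptake = offered - residual = 0.5965 - 0.2965 = 0.3000 kg
Cr2O3% on pelt = uptake / pelt * 100 = 0.3000 / 24.5790 * 100 = 1.2207 %
Ts = 80 + k * Cr2O3% = 80 + 9.5460 * 1.2207 = 91.6527 C


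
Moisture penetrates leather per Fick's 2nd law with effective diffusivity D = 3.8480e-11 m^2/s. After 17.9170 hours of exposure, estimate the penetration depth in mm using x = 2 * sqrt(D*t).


t = 17.9170 hr * 3600 = 64501.2000 s
D * t = 3.8480e-11 * 64501.2000 = 2.4820e-06
x = 2 * sqrt(D*t) = 2 * sqrt(2.4820e-06) = 0.00315088 m = 3.1509 mm


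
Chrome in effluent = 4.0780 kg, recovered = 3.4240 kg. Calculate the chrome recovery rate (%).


Formula: Recovery = recovered / input * 100
Substituting: Recovery = 3.4240 / 4.0780 * 100
Result: 83.9627 %


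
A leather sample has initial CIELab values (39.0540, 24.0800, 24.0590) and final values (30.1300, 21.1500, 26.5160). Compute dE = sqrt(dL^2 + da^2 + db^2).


dL = -8.9240, da = -2.9300, db = 2.4570
dE = sqrt((-8.9240)^2 + (-2.9300)^2 + 2.4570^2) = 9.7087


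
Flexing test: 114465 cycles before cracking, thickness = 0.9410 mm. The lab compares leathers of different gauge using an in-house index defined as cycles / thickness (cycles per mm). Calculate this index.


Formula: Index = cycles / thickness
Substituting: Index = 114465 / 0.9410
Result: 121641.8704 cycles/mm


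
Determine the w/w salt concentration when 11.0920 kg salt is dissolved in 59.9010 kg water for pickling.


Formula: Conc = salt / (water + salt) * 100
Substituting: Conc = 11.0920 / (59.9010 + 11.0920) * 100
Result: 15.6241 %


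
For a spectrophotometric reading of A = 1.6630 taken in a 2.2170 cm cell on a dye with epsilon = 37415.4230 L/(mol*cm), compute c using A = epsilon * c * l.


Formula: c = A / (epsilon * l)
Substituting: c = 1.6630 / (37415.4230 * 2.2170)
Result: 2.0048e-05 mol/L


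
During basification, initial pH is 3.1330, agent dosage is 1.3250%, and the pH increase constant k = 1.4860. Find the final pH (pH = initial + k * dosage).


Formula: pH_final = pH_initial + k * base_pct
Substituting: pH_final = 3.1330 + 1.4860 * 1.3250
Result: 5.1020


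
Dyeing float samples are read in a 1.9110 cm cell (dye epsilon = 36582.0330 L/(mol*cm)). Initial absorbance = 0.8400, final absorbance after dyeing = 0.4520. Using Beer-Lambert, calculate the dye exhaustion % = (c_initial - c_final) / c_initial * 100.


c_initial = A_i / (epsilon * l) = 0.8400 / (36582.0330 * 1.9110) = 1.2016e-05 mol/L
c_final = A_f / (epsilon * l) = 0.4520 / (36582.0330 * 1.9110) = 6.4656e-06 mol/L
Exhaustion = (c_initial - c_final) / c_initial * 100 = (1.2016e-05 - 6.4656e-06) / 1.2016e-05 * 100 = 46.1905 %


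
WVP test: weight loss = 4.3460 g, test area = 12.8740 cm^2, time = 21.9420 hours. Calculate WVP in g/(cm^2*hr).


Formula: WVP = loss / (area * time)
Substituting: WVP = 4.3460 / (12.8740 * 21.9420)
Result: 0.0153851 g/(cm^2*hr)


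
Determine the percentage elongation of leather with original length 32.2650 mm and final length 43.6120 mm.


Formula: Elongation = (Lf - L0) / L0 * 100
Substituting: Elongation = (43.6120 - 32.2650) / 32.2650 * 100
Result: 35.1681 %


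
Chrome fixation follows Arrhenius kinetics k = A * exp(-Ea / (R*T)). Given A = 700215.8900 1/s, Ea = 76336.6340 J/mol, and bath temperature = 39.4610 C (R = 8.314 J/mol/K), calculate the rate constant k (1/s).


T_K = T_C + 273.15 = 39.4610 + 273.15 = 312.6110 K
exponent = -Ea / (R * T_K) = -76336.6340 / (8.314 * 312.6110) = -29.3710
k = A * exp(exponent) = 700215.8900 * exp(-29.3710) = 1.2290e-07 1/s


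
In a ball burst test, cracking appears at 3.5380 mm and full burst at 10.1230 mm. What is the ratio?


Formula: Ratio = crack / burst
Substituting: Ratio = 3.5380 / 10.1230
Result: 0.3495


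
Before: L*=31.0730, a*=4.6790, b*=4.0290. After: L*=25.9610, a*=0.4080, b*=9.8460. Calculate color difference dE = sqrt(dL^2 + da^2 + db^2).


dL = -5.1120, da = -4.2710, db = 5.8170
dE = sqrt((-5.1120)^2 + (-4.2710)^2 + 5.8170^2) = 8.8437


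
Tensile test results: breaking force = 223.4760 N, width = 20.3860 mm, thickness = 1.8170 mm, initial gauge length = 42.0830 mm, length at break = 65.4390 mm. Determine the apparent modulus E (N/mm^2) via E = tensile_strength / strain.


TS = F / (w * t) = 223.4760 / (20.3860 * 1.8170) = 6.0331 N/mm^2
strain = (Lf - L0) / L0 = (65.4390 - 42.0830) / 42.0830 = 0.5550
E = TS / strain = 6.0331 / 0.5550 = 10.8706 N/mm^2


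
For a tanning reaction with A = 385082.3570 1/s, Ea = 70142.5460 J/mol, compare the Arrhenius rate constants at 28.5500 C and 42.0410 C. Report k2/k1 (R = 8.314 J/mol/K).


T1 = 28.5500 + 273.15 = 301.7000 K; T2 = 42.0410 + 273.15 = 315.1910 K
k1 = A * exp(-Ea/(R*T1)) = 385082.3570 * exp(-70142.5460/(8.314*301.7000)) = 2.7608e-07 1/s
k2 = A * exp(-Ea/(R*T2)) = 385082.3570 * exp(-70142.5460/(8.314*315.1910)) = 9.1379e-07 1/s
k2/k1 = 9.1379e-07 / 2.7608e-07 = 3.3099


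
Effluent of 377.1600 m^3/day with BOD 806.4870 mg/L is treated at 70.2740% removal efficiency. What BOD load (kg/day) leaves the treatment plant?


Load_in = volume * conc / 1000 = 377.1600 * 806.4870 / 1000 = 304.1746 kg/day
Removed = Load_in * eff / 100 = 304.1746 * 70.2740 / 100 = 213.7557 kg/day
Load_out = Load_in - Removed = 304.1746 - 213.7557 = 90.4190 kg/day


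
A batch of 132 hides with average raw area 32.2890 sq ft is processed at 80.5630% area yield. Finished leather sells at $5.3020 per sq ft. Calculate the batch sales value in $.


Raw_total = N * avg_area = 132 * 32.2890 = 4262.1480 sq ft
Finished = Raw_total * yield / 100 = 4262.1480 * 80.5630 / 100 = 3433.7143 sq ft
Value = Finished * price = 3433.7143 * 5.3020 = 18205.5532 $


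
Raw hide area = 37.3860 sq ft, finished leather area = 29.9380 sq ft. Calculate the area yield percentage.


Formula: Yield = finished / raw * 100
Substituting: Yield = 29.9380 / 37.3860 * 100
Result: 80.0781 %


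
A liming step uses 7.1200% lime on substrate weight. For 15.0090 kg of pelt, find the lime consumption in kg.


Formula: Lime = substrate * pct / 100
Substituting: Lime = 15.0090 * 7.1200 / 100
Result: 1.0686 kg


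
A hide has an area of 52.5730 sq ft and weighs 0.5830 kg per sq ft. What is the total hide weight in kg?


Formula: Weight = area * weight_per_sqft
Substituting: Weight = 52.5730 * 0.5830
Result: 30.6501 kg


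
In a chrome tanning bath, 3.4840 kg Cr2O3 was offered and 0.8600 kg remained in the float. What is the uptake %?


Formula: Uptake = (offered - residual) / offered * 100
Substituting: Uptake = (3.4840 - 0.8600) / 3.4840 * 100
Result: 75.3157 %


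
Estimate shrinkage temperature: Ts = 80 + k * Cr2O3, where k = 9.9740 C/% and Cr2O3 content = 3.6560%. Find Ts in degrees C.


Formula: Ts = 80 + k * Cr2O3
Substituting: Ts = 80 + 9.9740 * 3.6560
Result: 116.4649 C


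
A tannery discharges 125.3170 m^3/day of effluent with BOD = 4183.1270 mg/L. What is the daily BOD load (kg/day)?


Formula: BOD_load = volume * conc / 1000
Substituting: BOD_load = 125.3170 * 4183.1270 / 1000
Result: 524.2169 kg/day


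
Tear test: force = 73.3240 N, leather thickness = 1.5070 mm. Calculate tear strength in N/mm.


Formula: Tear strength = force / thickness
Substituting: Tear strength = 73.3240 / 1.5070
Result: 48.6556 N/mm


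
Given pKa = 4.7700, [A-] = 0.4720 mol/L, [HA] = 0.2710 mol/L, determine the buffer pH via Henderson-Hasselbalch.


ratio = [A-] / [HA] = 0.4720 / 0.2710 = 1.7417
log10(ratio) = 0.2410
pH = pKa + log10(ratio) = 4.7700 + 0.2410 = 5.0110


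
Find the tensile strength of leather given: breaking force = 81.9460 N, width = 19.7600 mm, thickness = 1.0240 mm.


Formula: TS = force / (width * thickness)
Substituting: TS = 81.9460 / (19.7600 * 1.0240)
Result: 4.0499 N/mm^2


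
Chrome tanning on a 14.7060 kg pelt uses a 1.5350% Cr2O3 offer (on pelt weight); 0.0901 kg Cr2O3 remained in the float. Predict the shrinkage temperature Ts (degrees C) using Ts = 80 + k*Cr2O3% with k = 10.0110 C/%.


Offered = pelt * offer_pct / 100 = 14.7060 * 1.5350 / 100 = 0.2257 kg
Uptake = offered - residual = 0.2257 - 0.0901 = 0.1356 kg
Cr2O3% on pelt = uptake / pelt * 100 = 0.1356 / 14.7060 * 100 = 0.9223 %
Ts = 80 + k * Cr2O3% = 80 + 10.0110 * 0.9223 = 89.2334 C


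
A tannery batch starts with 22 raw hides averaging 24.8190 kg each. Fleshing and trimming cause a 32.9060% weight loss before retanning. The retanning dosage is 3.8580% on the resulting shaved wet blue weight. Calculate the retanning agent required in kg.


Total_raw = N * avg_wt = 22 * 24.8190 = 546.0180 kg
Substrate = Total_raw * (1 - loss/100) = 546.0180 * (1 - 32.9060/100) = 366.3453 kg
Retan = Substrate * pct / 100 = 366.3453 * 3.8580 / 100 = 14.1336 kg


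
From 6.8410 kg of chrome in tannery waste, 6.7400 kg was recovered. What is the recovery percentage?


Formula: Recovery = recovered / input * 100
Substituting: Recovery = 6.7400 / 6.8410 * 100
Result: 98.5236 %


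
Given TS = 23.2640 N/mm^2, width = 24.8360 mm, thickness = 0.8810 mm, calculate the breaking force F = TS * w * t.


Formula: F = TS * w * t
Substituting: F = 23.2640 * 24.8360 * 0.8810
Result: 509.0283 N


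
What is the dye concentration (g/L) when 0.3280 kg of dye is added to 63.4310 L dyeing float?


Formula: Conc = dye_mass(kg) / volume(L) * 1000
Substituting: Conc = 0.3280 / 63.4310 * 1000
Result: 5.1710 g/L


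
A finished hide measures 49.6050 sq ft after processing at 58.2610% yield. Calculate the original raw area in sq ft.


Formula: raw = finished * 100 / yield
Substituting: raw = 49.6050 * 100 / 58.2610
Result: 85.1427 sq ft


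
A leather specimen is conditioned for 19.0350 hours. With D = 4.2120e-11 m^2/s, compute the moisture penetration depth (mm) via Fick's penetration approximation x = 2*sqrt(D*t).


t = 19.0350 hr * 3600 = 68526.0000 s
D * t = 4.2120e-11 * 68526.0000 = 2.8863e-06
x = 2 * sqrt(D*t) = 2 * sqrt(2.8863e-06) = 0.00339783 m = 3.3978 mm


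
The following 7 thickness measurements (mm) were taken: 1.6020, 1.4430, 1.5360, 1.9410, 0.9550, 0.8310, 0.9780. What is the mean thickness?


Formula: Average = sum / n
Substituting: Average = 9.2860 / 7
Result: 1.3266 mm


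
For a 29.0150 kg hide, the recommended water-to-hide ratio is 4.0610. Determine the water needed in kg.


Formula: Water = hide_weight * ratio
Substituting: Water = 29.0150 * 4.0610
Result: 117.8299 kg


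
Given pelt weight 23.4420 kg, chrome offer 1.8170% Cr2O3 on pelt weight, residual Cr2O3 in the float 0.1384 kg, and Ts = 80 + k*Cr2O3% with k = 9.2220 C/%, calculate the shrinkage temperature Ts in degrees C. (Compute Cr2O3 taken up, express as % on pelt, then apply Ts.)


Offered = pelt * offer_pct / 100 = 23.4420 * 1.8170 / 100 = 0.4259 kg
Uptake = offered - residual = 0.4259 - 0.1384 = 0.2875 kg
Cr2O3% on pelt = uptake / pelt * 100 = 0.2875 / 23.4420 * 100 = 1.2266 %
Ts = 80 + k * Cr2O3% = 80 + 9.2220 * 1.2266 = 91.3118 C


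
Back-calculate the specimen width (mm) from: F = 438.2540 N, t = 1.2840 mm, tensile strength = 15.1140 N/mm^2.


Formula: w = F / (TS * t)
Substituting: w = 438.2540 / (15.1140 * 1.2840)
Result: 22.5830 mm


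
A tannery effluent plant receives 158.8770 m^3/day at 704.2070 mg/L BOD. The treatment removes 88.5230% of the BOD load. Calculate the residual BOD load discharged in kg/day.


Load_in = volume * conc / 1000 = 158.8770 * 704.2070 / 1000 = 111.8823 kg/day
Removed = Load_in * eff / 100 = 111.8823 * 88.5230 / 100 = 99.0416 kg/day
Load_out = Load_in - Removed = 111.8823 - 99.0416 = 12.8407 kg/day


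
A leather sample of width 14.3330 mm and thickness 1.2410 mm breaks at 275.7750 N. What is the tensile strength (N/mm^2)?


Formula: TS = force / (width * thickness)
Substituting: TS = 275.7750 / (14.3330 * 1.2410)
Result: 15.5041 N/mm^2


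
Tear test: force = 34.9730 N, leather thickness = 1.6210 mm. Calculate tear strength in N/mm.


Formula: Tear strength = force / thickness
Substituting: Tear strength = 34.9730 / 1.6210
Result: 21.5750 N/mm


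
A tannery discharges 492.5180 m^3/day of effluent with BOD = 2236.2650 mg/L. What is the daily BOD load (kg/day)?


Formula: BOD_load = volume * conc / 1000
Substituting: BOD_load = 492.5180 * 2236.2650 / 1000
Result: 1101.4008 kg/day


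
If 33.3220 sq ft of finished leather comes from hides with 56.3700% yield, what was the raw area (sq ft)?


Formula: raw = finished * 100 / yield
Substituting: raw = 33.3220 * 100 / 56.3700
Result: 59.1130 sq ft


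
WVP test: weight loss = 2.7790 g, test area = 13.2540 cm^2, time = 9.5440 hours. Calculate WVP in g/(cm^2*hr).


Formula: WVP = loss / (area * time)
Substituting: WVP = 2.7790 / (13.2540 * 9.5440)
Result: 0.021969 g/(cm^2*hr)


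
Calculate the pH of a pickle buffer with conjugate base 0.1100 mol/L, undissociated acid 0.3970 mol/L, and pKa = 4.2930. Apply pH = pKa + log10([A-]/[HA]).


ratio = [A-] / [HA] = 0.1100 / 0.3970 = 0.2771
log10(ratio) = -0.5574
pH = pKa + log10(ratio) = 4.2930 - 0.5574 = 3.7356


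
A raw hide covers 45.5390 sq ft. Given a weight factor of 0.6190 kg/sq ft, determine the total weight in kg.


Formula: Weight = area * weight_per_sqft
Substituting: Weight = 45.5390 * 0.6190
Result: 28.1886 kg


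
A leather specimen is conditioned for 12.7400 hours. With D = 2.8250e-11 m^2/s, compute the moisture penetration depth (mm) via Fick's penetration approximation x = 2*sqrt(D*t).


t = 12.7400 hr * 3600 = 45864.0000 s
D * t = 2.8250e-11 * 45864.0000 = 1.2957e-06
x = 2 * sqrt(D*t) = 2 * sqrt(1.2957e-06) = 0.00227654 m = 2.2765 mm


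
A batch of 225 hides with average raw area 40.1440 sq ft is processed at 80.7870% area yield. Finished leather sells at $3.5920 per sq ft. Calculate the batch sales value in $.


Raw_total = N * avg_area = 225 * 40.1440 = 9032.4000 sq ft
Finished = Raw_total * yield / 100 = 9032.4000 * 80.7870 / 100 = 7297.0050 sq ft
Value = Finished * price = 7297.0050 * 3.5920 = 26210.8419 $


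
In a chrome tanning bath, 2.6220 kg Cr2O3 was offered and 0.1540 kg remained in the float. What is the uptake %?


Formula: Uptake = (offered - residual) / offered * 100
Substituting: Uptake = (2.6220 - 0.1540) / 2.6220 * 100
Result: 94.1266 %


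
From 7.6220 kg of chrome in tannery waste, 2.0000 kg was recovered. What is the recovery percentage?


Formula: Recovery = recovered / input * 100
Substituting: Recovery = 2.0000 / 7.6220 * 100
Result: 26.2398 %


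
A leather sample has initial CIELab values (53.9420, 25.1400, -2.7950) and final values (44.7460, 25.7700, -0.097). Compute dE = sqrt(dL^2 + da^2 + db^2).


dL = -9.1960, da = 0.6300, db = 2.6980
dE = sqrt((-9.1960)^2 + 0.6300^2 + 2.6980^2) = 9.6043


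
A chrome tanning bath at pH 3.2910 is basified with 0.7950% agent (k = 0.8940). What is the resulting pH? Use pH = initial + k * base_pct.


Formula: pH_final = pH_initial + k * base_pct
Substituting: pH_final = 3.2910 + 0.8940 * 0.7950
Result: 4.0017


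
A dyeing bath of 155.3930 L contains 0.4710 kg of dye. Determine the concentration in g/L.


Formula: Conc = dye_mass(kg) / volume(L) * 1000
Substituting: Conc = 0.4710 / 155.3930 * 1000
Result: 3.0310 g/L


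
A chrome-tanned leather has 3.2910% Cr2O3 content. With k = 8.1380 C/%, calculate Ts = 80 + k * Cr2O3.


Formula: Ts = 80 + k * Cr2O3
Substituting: Ts = 80 + 8.1380 * 3.2910
Result: 106.7822 C


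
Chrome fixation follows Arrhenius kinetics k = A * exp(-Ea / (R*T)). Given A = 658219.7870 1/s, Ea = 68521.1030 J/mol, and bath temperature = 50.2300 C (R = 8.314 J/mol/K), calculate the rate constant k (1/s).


T_K = T_C + 273.15 = 50.2300 + 273.15 = 323.3800 K
exponent = -Ea / (R * T_K) = -68521.1030 / (8.314 * 323.3800) = -25.4860
k = A * exp(exponent) = 658219.7870 * exp(-25.4860) = 5.6228e-06 1/s


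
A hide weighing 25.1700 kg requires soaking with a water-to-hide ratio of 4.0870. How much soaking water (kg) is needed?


Formula: Water = hide_weight * ratio
Substituting: Water = 25.1700 * 4.0870
Result: 102.8698 kg


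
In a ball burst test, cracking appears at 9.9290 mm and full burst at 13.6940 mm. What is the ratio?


Formula: Ratio = crack / burst
Substituting: Ratio = 9.9290 / 13.6940
Result: 0.7251


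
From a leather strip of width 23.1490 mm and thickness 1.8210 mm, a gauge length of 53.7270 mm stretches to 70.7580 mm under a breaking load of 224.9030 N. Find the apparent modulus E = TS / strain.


TS = F / (w * t) = 224.9030 / (23.1490 * 1.8210) = 5.3352 N/mm^2
strain = (Lf - L0) / L0 = (70.7580 - 53.7270) / 53.7270 = 0.3170
E = TS / strain = 5.3352 / 0.3170 = 16.8308 N/mm^2


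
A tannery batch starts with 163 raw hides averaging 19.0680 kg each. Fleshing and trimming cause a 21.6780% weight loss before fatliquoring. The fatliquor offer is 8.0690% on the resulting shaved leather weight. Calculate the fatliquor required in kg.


Total_raw = N * avg_wt = 163 * 19.0680 = 3108.0840 kg
Substrate = Total_raw * (1 - loss/100) = 3108.0840 * (1 - 21.6780/100) = 2434.3136 kg
Fat = Substrate * pct / 100 = 2434.3136 * 8.0690 / 100 = 196.4248 kg


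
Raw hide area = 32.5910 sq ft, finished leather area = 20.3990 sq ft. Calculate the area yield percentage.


Formula: Yield = finished / raw * 100
Substituting: Yield = 20.3990 / 32.5910 * 100
Result: 62.5909 %


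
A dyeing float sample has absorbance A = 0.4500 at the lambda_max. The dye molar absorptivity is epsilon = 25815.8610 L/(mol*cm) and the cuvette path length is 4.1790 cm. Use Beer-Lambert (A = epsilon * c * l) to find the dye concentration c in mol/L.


Formula: c = A / (epsilon * l)
Substituting: c = 0.4500 / (25815.8610 * 4.1790)
Result: 4.1711e-06 mol/L


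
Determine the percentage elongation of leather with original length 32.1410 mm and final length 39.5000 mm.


Formula: Elongation = (Lf - L0) / L0 * 100
Substituting: Elongation = (39.5000 - 32.1410) / 32.1410 * 100
Result: 22.8960 %


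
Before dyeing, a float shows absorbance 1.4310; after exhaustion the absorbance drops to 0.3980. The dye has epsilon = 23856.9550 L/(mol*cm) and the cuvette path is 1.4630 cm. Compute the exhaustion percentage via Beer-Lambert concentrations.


c_initial = A_i / (epsilon * l) = 1.4310 / (23856.9550 * 1.4630) = 4.1000e-05 mol/L
c_final = A_f / (epsilon * l) = 0.3980 / (23856.9550 * 1.4630) = 1.1403e-05 mol/L
Exhaustion = (c_initial - c_final) / c_initial * 100 = (4.1000e-05 - 1.1403e-05) / 4.1000e-05 * 100 = 72.1873 %


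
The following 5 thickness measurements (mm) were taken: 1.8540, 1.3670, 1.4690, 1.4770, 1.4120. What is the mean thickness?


Formula: Average = sum / n
Substituting: Average = 7.5790 / 5
Result: 1.5158 mm


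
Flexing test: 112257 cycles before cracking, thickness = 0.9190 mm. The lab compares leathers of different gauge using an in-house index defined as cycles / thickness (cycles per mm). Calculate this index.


Formula: Index = cycles / thickness
Substituting: Index = 112257 / 0.9190
Result: 122151.2514 cycles/mm


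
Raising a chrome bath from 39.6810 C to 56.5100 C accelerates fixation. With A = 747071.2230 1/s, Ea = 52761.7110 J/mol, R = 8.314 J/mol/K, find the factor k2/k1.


T1 = 39.6810 + 273.15 = 312.8310 K; T2 = 56.5100 + 273.15 = 329.6600 K
k1 = A * exp(-Ea/(R*T1)) = 747071.2230 * exp(-52761.7110/(8.314*312.8310)) = 0.00115667 1/s
k2 = A * exp(-Ea/(R*T2)) = 747071.2230 * exp(-52761.7110/(8.314*329.6600)) = 0.0032581 1/s
k2/k1 = 0.0032581 / 0.00115667 = 2.8168


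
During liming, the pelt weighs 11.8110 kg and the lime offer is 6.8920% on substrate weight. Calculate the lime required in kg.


Formula: Lime = substrate * pct / 100
Substituting: Lime = 11.8110 * 6.8920 / 100
Result: 0.8140 kg


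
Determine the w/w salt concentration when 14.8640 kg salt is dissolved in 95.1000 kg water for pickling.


Formula: Conc = salt / (water + salt) * 100
Substituting: Conc = 14.8640 / (95.1000 + 14.8640) * 100
Result: 13.5172 %


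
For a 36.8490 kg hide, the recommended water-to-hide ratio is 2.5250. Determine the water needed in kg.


Formula: Water = hide_weight * ratio
Substituting: Water = 36.8490 * 2.5250
Result: 93.0437 kg


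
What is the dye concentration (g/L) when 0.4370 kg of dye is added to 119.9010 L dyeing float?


Formula: Conc = dye_mass(kg) / volume(L) * 1000
Substituting: Conc = 0.4370 / 119.9010 * 1000
Result: 3.6447 g/L


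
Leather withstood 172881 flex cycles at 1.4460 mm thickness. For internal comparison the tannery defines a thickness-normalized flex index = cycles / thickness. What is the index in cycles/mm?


Formula: Index = cycles / thickness
Substituting: Index = 172881 / 1.4460
Result: 119558.0913 cycles/mm


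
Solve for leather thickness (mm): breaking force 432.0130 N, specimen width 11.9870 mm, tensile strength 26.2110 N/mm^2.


Formula: t = F / (TS * w)
Substituting: t = 432.0130 / (26.2110 * 11.9870)
Result: 1.3750 mm


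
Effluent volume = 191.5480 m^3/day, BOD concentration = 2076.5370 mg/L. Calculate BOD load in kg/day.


Formula: BOD_load = volume * conc / 1000
Substituting: BOD_load = 191.5480 * 2076.5370 / 1000
Result: 397.7565 kg/day


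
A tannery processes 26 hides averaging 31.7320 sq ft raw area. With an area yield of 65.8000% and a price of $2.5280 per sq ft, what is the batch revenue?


Raw_total = N * avg_area = 26 * 31.7320 = 825.0320 sq ft
Finished = Raw_total * yield / 100 = 825.0320 * 65.8000 / 100 = 542.8711 sq ft
Value = Finished * price = 542.8711 * 2.5280 = 1372.3780 $


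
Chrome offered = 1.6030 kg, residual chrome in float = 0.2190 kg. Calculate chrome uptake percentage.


Formula: Uptake = (offered - residual) / offered * 100
Substituting: Uptake = (1.6030 - 0.2190) / 1.6030 * 100
Result: 86.3381 %


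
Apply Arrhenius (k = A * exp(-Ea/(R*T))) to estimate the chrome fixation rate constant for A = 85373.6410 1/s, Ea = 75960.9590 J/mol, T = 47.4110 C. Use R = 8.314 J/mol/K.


T_K = T_C + 273.15 = 47.4110 + 273.15 = 320.5610 K
exponent = -Ea / (R * T_K) = -75960.9590 / (8.314 * 320.5610) = -28.5016
k = A * exp(exponent) = 85373.6410 * exp(-28.5016) = 3.5746e-08 1/s


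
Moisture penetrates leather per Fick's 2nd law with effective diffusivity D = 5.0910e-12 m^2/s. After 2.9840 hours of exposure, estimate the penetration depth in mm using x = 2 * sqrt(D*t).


t = 2.9840 hr * 3600 = 10742.4000 s
D * t = 5.0910e-12 * 10742.4000 = 5.4690e-08
x = 2 * sqrt(D*t) = 2 * sqrt(5.4690e-08) = 4.6772e-04 m = 0.4677 mm


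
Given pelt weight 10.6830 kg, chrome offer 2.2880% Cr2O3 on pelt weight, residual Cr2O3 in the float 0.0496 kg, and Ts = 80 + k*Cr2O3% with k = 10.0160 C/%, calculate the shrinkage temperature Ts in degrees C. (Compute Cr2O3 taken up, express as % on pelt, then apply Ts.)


Offered = pelt * offer_pct / 100 = 10.6830 * 2.2880 / 100 = 0.2444 kg
Uptake = offered - residual = 0.2444 - 0.0496 = 0.1948 kg
Cr2O3% on pelt = uptake / pelt * 100 = 0.1948 / 10.6830 * 100 = 1.8237 %
Ts = 80 + k * Cr2O3% = 80 + 10.0160 * 1.8237 = 98.2663 C


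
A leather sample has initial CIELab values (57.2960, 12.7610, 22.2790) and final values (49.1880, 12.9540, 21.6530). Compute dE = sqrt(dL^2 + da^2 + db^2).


dL = -8.1080, da = 0.1930, db = -0.6260
dE = sqrt((-8.1080)^2 + 0.1930^2 + (-0.6260)^2) = 8.1344


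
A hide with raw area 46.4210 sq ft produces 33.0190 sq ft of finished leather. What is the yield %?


Formula: Yield = finished / raw * 100
Substituting: Yield = 33.0190 / 46.4210 * 100
Result: 71.1294 %


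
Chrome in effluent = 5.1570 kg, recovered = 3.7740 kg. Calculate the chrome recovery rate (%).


Formula: Recovery = recovered / input * 100
Substituting: Recovery = 3.7740 / 5.1570 * 100
Result: 73.1821 %


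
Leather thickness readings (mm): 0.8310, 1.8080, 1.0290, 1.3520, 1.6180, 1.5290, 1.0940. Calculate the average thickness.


Formula: Average = sum / n
Substituting: Average = 9.2610 / 7
Result: 1.3230 mm


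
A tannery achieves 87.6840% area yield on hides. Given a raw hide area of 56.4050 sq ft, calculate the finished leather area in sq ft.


Formula: finished = raw * yield / 100
Substituting: finished = 56.4050 * 87.6840 / 100
Result: 49.4582 sq ft


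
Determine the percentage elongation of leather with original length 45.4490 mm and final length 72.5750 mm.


Formula: Elongation = (Lf - L0) / L0 * 100
Substituting: Elongation = (72.5750 - 45.4490) / 45.4490 * 100
Result: 59.6845 %


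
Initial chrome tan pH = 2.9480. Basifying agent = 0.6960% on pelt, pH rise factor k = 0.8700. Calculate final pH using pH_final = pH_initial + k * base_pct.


Formula: pH_final = pH_initial + k * base_pct
Substituting: pH_final = 2.9480 + 0.8700 * 0.6960
Result: 3.5535


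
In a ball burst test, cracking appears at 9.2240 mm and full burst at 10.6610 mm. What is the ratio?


Formula: Ratio = crack / burst
Substituting: Ratio = 9.2240 / 10.6610
Result: 0.8652


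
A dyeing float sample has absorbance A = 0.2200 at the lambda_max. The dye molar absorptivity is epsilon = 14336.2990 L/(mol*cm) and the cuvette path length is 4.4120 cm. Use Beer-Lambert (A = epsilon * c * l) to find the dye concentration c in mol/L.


Formula: c = A / (epsilon * l)
Substituting: c = 0.2200 / (14336.2990 * 4.4120)
Result: 3.4782e-06 mol/L


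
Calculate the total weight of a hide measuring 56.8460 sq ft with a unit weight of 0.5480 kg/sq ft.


Formula: Weight = area * weight_per_sqft
Substituting: Weight = 56.8460 * 0.5480
Result: 31.1516 kg


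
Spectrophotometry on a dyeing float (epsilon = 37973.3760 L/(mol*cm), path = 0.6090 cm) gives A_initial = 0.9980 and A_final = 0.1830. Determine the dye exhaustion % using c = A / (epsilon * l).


c_initial = A_i / (epsilon * l) = 0.9980 / (37973.3760 * 0.6090) = 4.3155e-05 mol/L
c_final = A_f / (epsilon * l) = 0.1830 / (37973.3760 * 0.6090) = 7.9132e-06 mol/L
Exhaustion = (c_initial - c_final) / c_initial * 100 = (4.3155e-05 - 7.9132e-06) / 4.3155e-05 * 100 = 81.6633 %


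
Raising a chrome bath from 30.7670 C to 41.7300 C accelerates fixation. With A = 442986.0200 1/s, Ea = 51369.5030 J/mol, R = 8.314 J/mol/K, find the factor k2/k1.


T1 = 30.7670 + 273.15 = 303.9170 K; T2 = 41.7300 + 273.15 = 314.8800 K
k1 = A * exp(-Ea/(R*T1)) = 442986.0200 * exp(-51369.5030/(8.314*303.9170)) = 6.5633e-04 1/s
k2 = A * exp(-Ea/(R*T2)) = 442986.0200 * exp(-51369.5030/(8.314*314.8800)) = 0.00133207 1/s
k2/k1 = 0.00133207 / 6.5633e-04 = 2.0296


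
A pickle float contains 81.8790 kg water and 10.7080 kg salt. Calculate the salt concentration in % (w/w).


Formula: Conc = salt / (water + salt) * 100
Substituting: Conc = 10.7080 / (81.8790 + 10.7080) * 100
Result: 11.5653 %


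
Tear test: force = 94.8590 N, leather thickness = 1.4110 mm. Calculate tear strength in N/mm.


Formula: Tear strength = force / thickness
Substituting: Tear strength = 94.8590 / 1.4110
Result: 67.2282 N/mm


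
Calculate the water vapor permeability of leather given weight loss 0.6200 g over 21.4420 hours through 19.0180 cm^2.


Formula: WVP = loss / (area * time)
Substituting: WVP = 0.6200 / (19.0180 * 21.4420)
Result: 0.00152041 g/(cm^2*hr)


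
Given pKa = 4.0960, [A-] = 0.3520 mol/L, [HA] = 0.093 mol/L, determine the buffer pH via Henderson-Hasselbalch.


ratio = [A-] / [HA] = 0.3520 / 0.093 = 3.7849
log10(ratio) = 0.5781
pH = pKa + log10(ratio) = 4.0960 + 0.5781 = 4.6741


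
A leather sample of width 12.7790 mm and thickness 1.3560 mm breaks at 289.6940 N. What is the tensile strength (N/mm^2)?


Formula: TS = force / (width * thickness)
Substituting: TS = 289.6940 / (12.7790 * 1.3560)
Result: 16.7179 N/mm^2


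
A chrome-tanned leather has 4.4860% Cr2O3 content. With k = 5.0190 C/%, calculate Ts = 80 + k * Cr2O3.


Formula: Ts = 80 + k * Cr2O3
Substituting: Ts = 80 + 5.0190 * 4.4860
Result: 102.5152 C


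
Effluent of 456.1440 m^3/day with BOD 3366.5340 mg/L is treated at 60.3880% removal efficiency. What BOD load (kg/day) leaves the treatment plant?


Load_in = volume * conc / 1000 = 456.1440 * 3366.5340 / 1000 = 1535.6243 kg/day
Removed = Load_in * eff / 100 = 1535.6243 * 60.3880 / 100 = 927.3328 kg/day
Load_out = Load_in - Removed = 1535.6243 - 927.3328 = 608.2915 kg/day


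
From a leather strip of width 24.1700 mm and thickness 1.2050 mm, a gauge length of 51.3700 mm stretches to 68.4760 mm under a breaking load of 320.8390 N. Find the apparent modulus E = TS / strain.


TS = F / (w * t) = 320.8390 / (24.1700 * 1.2050) = 11.0160 N/mm^2
strain = (Lf - L0) / L0 = (68.4760 - 51.3700) / 51.3700 = 0.3330
E = TS / strain = 11.0160 / 0.3330 = 33.0815 N/mm^2


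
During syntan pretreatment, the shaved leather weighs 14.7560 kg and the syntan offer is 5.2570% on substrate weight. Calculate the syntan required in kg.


Formula: Syntan = substrate * pct / 100
Substituting: Syntan = 14.7560 * 5.2570 / 100
Result: 0.7757 kg


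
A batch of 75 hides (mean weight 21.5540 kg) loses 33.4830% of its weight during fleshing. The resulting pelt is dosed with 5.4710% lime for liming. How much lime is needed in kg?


Total_raw = N * avg_wt = 75 * 21.5540 = 1616.5500 kg
Substrate = Total_raw * (1 - loss/100) = 1616.5500 * (1 - 33.4830/100) = 1075.2806 kg
Lime = Substrate * pct / 100 = 1075.2806 * 5.4710 / 100 = 58.8286 kg


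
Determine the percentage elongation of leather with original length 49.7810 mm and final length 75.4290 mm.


Formula: Elongation = (Lf - L0) / L0 * 100
Substituting: Elongation = (75.4290 - 49.7810) / 49.7810 * 100
Result: 51.5217 %


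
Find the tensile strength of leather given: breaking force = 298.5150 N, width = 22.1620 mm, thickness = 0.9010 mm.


Formula: TS = force / (width * thickness)
Substituting: TS = 298.5150 / (22.1620 * 0.9010)
Result: 14.9497 N/mm^2


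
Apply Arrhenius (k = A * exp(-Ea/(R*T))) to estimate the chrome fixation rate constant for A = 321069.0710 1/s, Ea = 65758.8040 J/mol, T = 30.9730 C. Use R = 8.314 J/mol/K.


T_K = T_C + 273.15 = 30.9730 + 273.15 = 304.1230 K
exponent = -Ea / (R * T_K) = -65758.8040 / (8.314 * 304.1230) = -26.0073
k = A * exp(exponent) = 321069.0710 * exp(-26.0073) = 1.6285e-06 1/s


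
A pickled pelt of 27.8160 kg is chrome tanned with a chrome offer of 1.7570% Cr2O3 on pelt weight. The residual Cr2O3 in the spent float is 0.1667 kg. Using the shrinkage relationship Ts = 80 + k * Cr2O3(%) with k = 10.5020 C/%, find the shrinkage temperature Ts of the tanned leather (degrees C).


Offered = pelt * offer_pct / 100 = 27.8160 * 1.7570 / 100 = 0.4887 kg
Uptake = offered - residual = 0.4887 - 0.1667 = 0.3220 kg
Cr2O3% on pelt = uptake / pelt * 100 = 0.3220 / 27.8160 * 100 = 1.1577 %
Ts = 80 + k * Cr2O3% = 80 + 10.5020 * 1.1577 = 92.1582 C


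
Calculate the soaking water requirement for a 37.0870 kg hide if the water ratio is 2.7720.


Formula: Water = hide_weight * ratio
Substituting: Water = 37.0870 * 2.7720
Result: 102.8052 kg


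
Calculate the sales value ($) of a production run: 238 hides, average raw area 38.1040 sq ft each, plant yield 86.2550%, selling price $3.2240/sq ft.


Raw_total = N * avg_area = 238 * 38.1040 = 9068.7520 sq ft
Finished = Raw_total * yield / 100 = 9068.7520 * 86.2550 / 100 = 7822.2520 sq ft
Value = Finished * price = 7822.2520 * 3.2240 = 25218.9406 $


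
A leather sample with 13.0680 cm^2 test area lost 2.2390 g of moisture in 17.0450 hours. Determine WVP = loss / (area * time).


Formula: WVP = loss / (area * time)
Substituting: WVP = 2.2390 / (13.0680 * 17.0450)
Result: 0.0100519 g/(cm^2*hr)
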